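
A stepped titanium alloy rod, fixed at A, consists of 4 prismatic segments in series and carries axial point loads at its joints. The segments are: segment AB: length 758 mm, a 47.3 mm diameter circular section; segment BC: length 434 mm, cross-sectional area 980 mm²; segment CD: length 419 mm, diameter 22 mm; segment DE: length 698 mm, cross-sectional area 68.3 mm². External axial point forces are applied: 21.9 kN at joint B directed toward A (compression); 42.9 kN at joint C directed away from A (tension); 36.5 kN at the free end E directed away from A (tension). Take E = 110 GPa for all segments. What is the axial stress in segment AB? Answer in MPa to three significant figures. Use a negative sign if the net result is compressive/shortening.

32.7 MPa

Internal axial forces (sectioning from the free end, tension +): N_DE = 36.5 kN, N_CD = 36.5 kN, N_BC = 79.4 kN, N_AB = 57.5 kN.
A_AB = 1757 mm².
σ_AB = N_AB/A_AB = 57500/1757 = 32.72 MPa.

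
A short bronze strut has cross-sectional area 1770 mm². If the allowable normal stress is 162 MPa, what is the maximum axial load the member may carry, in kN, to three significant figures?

287 kN

P_max = σ_allow · A = 162 · 1770 = 286700 N = 286.7 kN.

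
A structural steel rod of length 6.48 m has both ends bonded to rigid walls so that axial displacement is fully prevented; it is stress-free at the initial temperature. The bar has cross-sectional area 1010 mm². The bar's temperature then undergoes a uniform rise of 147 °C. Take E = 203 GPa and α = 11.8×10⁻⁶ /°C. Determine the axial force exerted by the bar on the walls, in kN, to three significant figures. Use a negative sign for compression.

Free thermal expansion αLΔT = 11.8e-6 · 6480 · 147 = 11.24 mm.
The walls impose strain ε = −(11.24)/6480 = -1.7346e-03; σ = Eε = 203000 · -1.7346e-03 = -352.1 MPa.
Wall reaction R = σ·A = -352.1·1010 = -355600 N = -355.6 kN.

-356 kN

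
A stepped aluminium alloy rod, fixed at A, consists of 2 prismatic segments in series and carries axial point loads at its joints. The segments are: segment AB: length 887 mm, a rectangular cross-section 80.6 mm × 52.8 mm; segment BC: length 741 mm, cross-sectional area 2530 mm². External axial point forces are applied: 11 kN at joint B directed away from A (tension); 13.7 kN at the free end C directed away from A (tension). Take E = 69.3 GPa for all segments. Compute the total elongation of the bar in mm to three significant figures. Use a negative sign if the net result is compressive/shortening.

Internal axial forces (sectioning from the free end, tension +): N_BC = 13.7 kN, N_AB = 24.7 kN.
A_AB = 4256 mm².
δ_AB = 24700·887/(4256·69300) = 0.07429 mm
δ_BC = 13700·741/(2530·69300) = 0.0579 mm
δ = Σδ_i = 0.1322 mm.

0.132 mm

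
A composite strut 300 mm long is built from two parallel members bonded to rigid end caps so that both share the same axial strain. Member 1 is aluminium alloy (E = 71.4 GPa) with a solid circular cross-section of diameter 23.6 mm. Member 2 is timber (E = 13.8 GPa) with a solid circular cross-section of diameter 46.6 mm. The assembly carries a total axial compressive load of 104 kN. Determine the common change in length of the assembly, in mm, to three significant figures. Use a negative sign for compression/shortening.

-0.570 mm

A_1 = 437.4 mm².
A_2 = 1706 mm².
Equal strain + equilibrium ⇒ each member carries load in proportion to AE: A₁E₁ = 31230000 N, A₂E₂ = 23540000 N, ΣAE = 54770000 N.
δ = PL/ΣAE = -104000·300/54770000 = -0.5697 mm.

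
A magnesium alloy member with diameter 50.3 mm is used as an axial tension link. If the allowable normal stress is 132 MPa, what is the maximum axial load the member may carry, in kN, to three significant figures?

262 kN

A = 1987 mm².
P_max = σ_allow · A = 132 · 1987 = 262300 N = 262.3 kN.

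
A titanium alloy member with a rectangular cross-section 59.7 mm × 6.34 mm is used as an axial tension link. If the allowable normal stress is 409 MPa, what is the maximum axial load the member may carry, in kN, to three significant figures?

A = 378.5 mm².
P_max = σ_allow · A = 409 · 378.5 = 154800 N = 154.8 kN.

155 kN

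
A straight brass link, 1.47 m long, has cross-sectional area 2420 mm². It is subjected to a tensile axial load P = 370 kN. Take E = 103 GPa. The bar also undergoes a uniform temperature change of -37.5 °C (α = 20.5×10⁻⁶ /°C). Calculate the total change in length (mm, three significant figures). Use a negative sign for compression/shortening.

1.05 mm

δ_mech = NL/(AE) = 370000·1470/(2420·103000) = 2.182 mm.
δ_thermal = αLΔT = 20.5e-6·1470·-37.5 = -1.13 mm.
δ = δ_mech + δ_thermal = 1.052 mm.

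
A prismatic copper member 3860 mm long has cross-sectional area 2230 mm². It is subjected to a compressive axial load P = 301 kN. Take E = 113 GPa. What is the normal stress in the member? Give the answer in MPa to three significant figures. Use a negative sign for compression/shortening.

-135 MPa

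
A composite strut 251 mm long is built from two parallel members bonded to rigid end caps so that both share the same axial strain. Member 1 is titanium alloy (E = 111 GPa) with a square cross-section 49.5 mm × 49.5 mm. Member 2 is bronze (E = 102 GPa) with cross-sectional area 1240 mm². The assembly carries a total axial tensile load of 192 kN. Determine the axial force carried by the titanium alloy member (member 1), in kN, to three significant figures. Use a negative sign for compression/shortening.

131 kN

A_1 = 2450 mm².
Equal strain + equilibrium ⇒ each member carries load in proportion to AE: A₁E₁ = 272000000 N, A₂E₂ = 126500000 N, ΣAE = 398500000 N.
F₁ = P·A₁E₁/ΣAE = 192000·272000000/398500000 = 131100 N.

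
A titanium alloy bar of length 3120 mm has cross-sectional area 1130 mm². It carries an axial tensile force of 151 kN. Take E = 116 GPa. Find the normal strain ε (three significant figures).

0.00115

σ = N/A = 133.6 MPa; ε = σ/E = 133.6/116000 = 1.152e-03.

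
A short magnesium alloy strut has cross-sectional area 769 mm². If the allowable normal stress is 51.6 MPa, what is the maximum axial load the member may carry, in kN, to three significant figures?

P_max = σ_allow · A = 51.6 · 769 = 39680 N = 39.68 kN.

39.7 kN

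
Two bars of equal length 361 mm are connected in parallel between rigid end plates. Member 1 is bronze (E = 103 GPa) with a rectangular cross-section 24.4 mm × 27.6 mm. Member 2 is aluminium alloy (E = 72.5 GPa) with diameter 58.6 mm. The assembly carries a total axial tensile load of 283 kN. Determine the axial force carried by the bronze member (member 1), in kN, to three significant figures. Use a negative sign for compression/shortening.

A_1 = 673.4 mm².
A_2 = 2697 mm².
Equal strain + equilibrium ⇒ each member carries load in proportion to AE: A₁E₁ = 69360000 N, A₂E₂ = 195500000 N, ΣAE = 264900000 N.
F₁ = P·A₁E₁/ΣAE = 283000·69360000/264900000 = 74100 N.

74.1 kN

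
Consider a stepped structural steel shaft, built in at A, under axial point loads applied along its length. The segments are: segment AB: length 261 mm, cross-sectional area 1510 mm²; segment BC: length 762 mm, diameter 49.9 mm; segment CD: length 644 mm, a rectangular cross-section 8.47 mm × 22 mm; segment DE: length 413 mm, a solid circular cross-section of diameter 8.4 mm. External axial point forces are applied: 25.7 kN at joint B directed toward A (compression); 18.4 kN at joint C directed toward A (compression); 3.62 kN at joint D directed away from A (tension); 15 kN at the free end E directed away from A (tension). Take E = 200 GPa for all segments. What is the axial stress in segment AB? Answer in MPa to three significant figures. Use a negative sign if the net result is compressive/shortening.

-16.9 MPa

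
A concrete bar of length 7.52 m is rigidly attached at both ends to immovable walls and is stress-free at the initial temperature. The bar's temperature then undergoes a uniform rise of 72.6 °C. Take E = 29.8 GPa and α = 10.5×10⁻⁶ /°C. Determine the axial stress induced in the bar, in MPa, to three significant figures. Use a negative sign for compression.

-22.7 MPa

Free thermal expansion αLΔT = 10.5e-6 · 7520 · 72.6 = 5.732 mm.
The walls impose strain ε = −(5.732)/7520 = -7.6230e-04; σ = Eε = 29800 · -7.6230e-04 = -22.72 MPa.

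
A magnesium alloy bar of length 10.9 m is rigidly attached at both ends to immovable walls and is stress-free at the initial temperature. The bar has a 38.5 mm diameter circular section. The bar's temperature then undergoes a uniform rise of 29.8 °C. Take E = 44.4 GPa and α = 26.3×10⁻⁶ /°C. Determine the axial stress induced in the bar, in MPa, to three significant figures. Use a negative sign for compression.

-34.8 MPa

Free thermal expansion αLΔT = 26.3e-6 · 10900 · 29.8 = 8.543 mm.
The walls impose strain ε = −(8.543)/10900 = -7.8374e-04; σ = Eε = 44400 · -7.8374e-04 = -34.8 MPa.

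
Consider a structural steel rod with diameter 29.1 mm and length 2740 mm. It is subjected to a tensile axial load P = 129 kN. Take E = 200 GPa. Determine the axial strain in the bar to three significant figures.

A = 665.1 mm².
σ = N/A = 194 MPa; ε = σ/E = 194/200000 = 9.698e-04.

9.70e-04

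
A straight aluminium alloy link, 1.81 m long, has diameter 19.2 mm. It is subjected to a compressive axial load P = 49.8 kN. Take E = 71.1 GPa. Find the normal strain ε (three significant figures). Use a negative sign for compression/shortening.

-0.00242

A = 289.5 mm².
σ = N/A = -172 MPa; ε = σ/E = -172/71100 = -2.419e-03.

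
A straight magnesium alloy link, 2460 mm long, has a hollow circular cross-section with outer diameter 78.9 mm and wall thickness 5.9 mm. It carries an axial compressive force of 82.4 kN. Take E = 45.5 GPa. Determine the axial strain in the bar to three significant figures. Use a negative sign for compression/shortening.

A = 1353 mm².
σ = N/A = -60.9 MPa; ε = σ/E = -60.9/45500 = -1.338e-03.

-0.00134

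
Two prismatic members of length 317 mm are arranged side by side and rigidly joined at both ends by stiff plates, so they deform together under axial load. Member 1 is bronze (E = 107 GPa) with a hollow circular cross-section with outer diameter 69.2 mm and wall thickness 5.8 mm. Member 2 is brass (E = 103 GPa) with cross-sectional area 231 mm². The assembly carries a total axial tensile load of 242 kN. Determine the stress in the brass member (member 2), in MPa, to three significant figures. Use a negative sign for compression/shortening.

169 MPa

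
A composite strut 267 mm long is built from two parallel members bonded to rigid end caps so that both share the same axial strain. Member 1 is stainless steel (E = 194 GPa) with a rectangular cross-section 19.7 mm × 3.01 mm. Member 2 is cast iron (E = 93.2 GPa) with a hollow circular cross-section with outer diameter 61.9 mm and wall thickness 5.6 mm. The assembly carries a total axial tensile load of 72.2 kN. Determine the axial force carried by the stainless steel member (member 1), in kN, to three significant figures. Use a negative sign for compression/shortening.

8.00 kN

A_1 = 59.3 mm².
A_2 = 990.5 mm².
Equal strain + equilibrium ⇒ each member carries load in proportion to AE: A₁E₁ = 11500000 N, A₂E₂ = 92310000 N, ΣAE = 103800000 N.
F₁ = P·A₁E₁/ΣAE = 72200·11500000/103800000 = 8000 N.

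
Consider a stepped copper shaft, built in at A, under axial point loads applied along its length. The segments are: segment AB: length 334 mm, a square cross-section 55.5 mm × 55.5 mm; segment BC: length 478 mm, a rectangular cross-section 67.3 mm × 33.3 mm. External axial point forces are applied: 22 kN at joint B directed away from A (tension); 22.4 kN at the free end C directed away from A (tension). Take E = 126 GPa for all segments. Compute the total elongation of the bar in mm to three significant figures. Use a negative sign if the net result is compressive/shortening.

Internal axial forces (sectioning from the free end, tension +): N_BC = 22.4 kN, N_AB = 44.4 kN.
A_AB = 3080 mm².
A_BC = 2241 mm².
δ_AB = 44400·334/(3080·126000) = 0.03821 mm
δ_BC = 22400·478/(2241·126000) = 0.03792 mm
δ = Σδ_i = 0.07613 mm.

0.0761 mm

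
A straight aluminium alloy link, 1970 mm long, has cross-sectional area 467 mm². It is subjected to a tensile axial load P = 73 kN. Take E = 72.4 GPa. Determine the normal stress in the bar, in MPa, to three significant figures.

σ = N/A = 73000/467 = 156.3 MPa.

156 MPa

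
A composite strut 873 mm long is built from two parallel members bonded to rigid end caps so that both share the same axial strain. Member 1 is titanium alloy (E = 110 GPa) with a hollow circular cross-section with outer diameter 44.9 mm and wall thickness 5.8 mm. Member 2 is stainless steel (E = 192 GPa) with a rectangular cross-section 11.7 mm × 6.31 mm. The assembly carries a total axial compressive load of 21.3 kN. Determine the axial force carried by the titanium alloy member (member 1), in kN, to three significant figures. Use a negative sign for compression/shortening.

-18.0 kN

A_1 = 712.5 mm².
A_2 = 73.83 mm².
Equal strain + equilibrium ⇒ each member carries load in proportion to AE: A₁E₁ = 78370000 N, A₂E₂ = 14170000 N, ΣAE = 92540000 N.
F₁ = P·A₁E₁/ΣAE = -21300·78370000/92540000 = -18040 N.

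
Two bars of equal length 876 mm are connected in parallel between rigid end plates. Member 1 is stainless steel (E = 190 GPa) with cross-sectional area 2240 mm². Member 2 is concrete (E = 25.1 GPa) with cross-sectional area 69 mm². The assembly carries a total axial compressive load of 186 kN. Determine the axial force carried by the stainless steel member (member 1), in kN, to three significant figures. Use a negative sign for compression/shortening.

-185 kN

Equal strain + equilibrium ⇒ each member carries load in proportion to AE: A₁E₁ = 425600000 N, A₂E₂ = 1732000 N, ΣAE = 427300000 N.
F₁ = P·A₁E₁/ΣAE = -186000·425600000/427300000 = -185200 N.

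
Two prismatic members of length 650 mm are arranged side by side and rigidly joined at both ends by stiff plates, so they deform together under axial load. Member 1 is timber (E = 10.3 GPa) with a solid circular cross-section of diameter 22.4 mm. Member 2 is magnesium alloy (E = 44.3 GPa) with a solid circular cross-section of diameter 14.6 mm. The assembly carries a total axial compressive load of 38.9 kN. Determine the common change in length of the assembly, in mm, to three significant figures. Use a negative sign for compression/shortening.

-2.20 mm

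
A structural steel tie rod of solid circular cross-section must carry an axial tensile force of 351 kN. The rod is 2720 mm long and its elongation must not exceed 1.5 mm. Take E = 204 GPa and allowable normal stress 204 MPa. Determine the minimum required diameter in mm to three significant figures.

Required area A ≥ P/σ_allow = 351000/204 = 1721 mm².
For a solid circular section, d ≥ √(4A/π) = 46.81 mm.
Elongation limit: A ≥ PL/(Eδ_allow) = 351000·2720/(204000·1.5) = 3120 mm² ⇒ d ≥ 63.03 mm.
The elongation limit governs.

63.0 mm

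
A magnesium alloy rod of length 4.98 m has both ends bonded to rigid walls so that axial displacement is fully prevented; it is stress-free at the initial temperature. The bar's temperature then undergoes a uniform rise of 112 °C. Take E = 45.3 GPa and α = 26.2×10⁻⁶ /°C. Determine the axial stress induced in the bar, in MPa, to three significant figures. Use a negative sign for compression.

Free thermal expansion αLΔT = 26.2e-6 · 4980 · 112 = 14.61 mm.
The walls impose strain ε = −(14.61)/4980 = -2.9344e-03; σ = Eε = 45300 · -2.9344e-03 = -132.9 MPa.

-133 MPa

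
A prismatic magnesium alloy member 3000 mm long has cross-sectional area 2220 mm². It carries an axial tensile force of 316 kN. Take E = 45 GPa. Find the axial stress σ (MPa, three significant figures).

142 MPa

σ = N/A = 316000/2220 = 142.3 MPa.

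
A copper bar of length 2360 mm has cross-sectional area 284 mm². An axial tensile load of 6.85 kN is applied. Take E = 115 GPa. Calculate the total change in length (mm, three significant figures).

δ_mech = NL/(AE) = 6850·2360/(284·115000) = 0.495 mm.

0.495 mm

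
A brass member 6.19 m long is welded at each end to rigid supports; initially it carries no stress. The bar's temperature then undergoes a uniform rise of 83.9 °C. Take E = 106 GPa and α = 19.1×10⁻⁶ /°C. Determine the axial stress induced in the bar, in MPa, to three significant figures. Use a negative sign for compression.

Free thermal expansion αLΔT = 19.1e-6 · 6190 · 83.9 = 9.919 mm.
The walls impose strain ε = −(9.919)/6190 = -1.6025e-03; σ = Eε = 106000 · -1.6025e-03 = -169.9 MPa.

-170 MPa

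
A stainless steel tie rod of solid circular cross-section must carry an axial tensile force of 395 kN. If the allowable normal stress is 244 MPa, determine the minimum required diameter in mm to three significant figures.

45.4 mm

Required area A ≥ P/σ_allow = 395000/244 = 1619 mm².
For a solid circular section, d ≥ √(4A/π) = 45.4 mm.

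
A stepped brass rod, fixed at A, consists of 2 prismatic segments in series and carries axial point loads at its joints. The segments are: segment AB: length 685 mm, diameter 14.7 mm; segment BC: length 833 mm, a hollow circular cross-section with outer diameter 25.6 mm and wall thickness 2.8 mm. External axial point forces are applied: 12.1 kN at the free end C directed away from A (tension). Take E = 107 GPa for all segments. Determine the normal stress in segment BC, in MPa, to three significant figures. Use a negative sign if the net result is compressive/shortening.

60.3 MPa

Internal axial forces (sectioning from the free end, tension +): N_BC = 12.1 kN, N_AB = 12.1 kN.
A_BC = 200.6 mm².
σ_BC = N_BC/A_BC = 12100/200.6 = 60.33 MPa.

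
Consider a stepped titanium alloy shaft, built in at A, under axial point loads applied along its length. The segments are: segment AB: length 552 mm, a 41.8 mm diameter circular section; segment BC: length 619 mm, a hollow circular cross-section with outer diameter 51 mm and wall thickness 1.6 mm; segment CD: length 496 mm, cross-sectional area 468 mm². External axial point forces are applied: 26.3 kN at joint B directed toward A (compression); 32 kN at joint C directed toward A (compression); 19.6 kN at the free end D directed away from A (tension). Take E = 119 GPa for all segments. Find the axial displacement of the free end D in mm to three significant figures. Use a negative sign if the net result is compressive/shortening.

-0.216 mm

Internal axial forces (sectioning from the free end, tension +): N_CD = 19.6 kN, N_BC = -12.4 kN, N_AB = -38.7 kN.
A_AB = 1372 mm².
A_BC = 248.3 mm².
δ_AB = -38700·552/(1372·119000) = -0.1308 mm
δ_BC = -12400·619/(248.3·119000) = -0.2598 mm
δ_CD = 19600·496/(468·119000) = 0.1746 mm
δ = Σδ_i = -0.216 mm.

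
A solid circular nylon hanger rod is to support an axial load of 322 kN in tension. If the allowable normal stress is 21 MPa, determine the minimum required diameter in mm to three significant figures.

140 mm

Required area A ≥ P/σ_allow = 322000/21 = 15330 mm².
For a solid circular section, d ≥ √(4A/π) = 139.7 mm.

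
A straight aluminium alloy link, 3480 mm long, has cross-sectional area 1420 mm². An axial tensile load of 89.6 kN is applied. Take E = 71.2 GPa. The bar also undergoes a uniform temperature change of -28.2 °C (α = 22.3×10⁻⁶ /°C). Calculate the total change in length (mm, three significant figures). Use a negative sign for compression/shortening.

0.896 mm

δ_mech = NL/(AE) = 89600·3480/(1420·71200) = 3.084 mm.
δ_thermal = αLΔT = 22.3e-6·3480·-28.2 = -2.188 mm.
δ = δ_mech + δ_thermal = 0.8956 mm.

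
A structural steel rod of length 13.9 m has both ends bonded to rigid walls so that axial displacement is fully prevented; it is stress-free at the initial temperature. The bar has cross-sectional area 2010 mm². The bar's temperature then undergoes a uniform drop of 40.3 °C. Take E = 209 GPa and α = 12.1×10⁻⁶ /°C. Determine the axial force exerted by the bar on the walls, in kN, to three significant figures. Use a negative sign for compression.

205 kN

Free thermal expansion αLΔT = 12.1e-6 · 13900 · -40.3 = -6.778 mm.
The walls impose strain ε = −(-6.778)/13900 = 4.8763e-04; σ = Eε = 209000 · 4.8763e-04 = 101.9 MPa.
Wall reaction R = σ·A = 101.9·2010 = 204800 N = 204.8 kN.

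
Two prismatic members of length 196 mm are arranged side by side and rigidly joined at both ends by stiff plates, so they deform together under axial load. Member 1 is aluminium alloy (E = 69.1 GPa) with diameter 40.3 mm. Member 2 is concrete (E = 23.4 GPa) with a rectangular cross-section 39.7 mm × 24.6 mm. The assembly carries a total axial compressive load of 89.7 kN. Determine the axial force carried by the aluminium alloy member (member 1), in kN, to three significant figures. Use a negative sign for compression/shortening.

-71.2 kN

A_1 = 1276 mm².
A_2 = 976.6 mm².
Equal strain + equilibrium ⇒ each member carries load in proportion to AE: A₁E₁ = 88140000 N, A₂E₂ = 22850000 N, ΣAE = 111000000 N.
F₁ = P·A₁E₁/ΣAE = -89700·88140000/111000000 = -71230 N.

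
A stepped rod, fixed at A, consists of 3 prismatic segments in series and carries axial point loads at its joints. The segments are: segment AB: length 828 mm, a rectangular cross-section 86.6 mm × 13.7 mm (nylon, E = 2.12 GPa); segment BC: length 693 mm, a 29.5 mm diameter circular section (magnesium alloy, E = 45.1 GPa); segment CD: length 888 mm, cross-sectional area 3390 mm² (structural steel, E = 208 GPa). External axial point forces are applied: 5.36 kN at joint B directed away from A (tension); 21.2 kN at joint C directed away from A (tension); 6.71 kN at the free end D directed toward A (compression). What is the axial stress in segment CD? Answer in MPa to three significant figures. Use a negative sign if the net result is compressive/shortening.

-1.98 MPa

Internal axial forces (sectioning from the free end, tension +): N_CD = -6.71 kN, N_BC = 14.49 kN, N_AB = 19.85 kN.
σ_CD = N_CD/A_CD = -6710/3390 = -1.979 MPa.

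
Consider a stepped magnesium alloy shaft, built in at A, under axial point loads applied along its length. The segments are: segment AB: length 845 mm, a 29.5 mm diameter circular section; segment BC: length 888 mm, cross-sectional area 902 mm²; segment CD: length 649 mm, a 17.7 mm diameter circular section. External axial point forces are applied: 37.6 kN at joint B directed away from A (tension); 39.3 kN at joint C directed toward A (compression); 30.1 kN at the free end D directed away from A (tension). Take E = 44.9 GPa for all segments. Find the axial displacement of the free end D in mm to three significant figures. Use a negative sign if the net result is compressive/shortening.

2.35 mm

Internal axial forces (sectioning from the free end, tension +): N_CD = 30.1 kN, N_BC = -9.2 kN, N_AB = 28.4 kN.
A_AB = 683.5 mm².
A_CD = 246.1 mm².
δ_AB = 28400·845/(683.5·44900) = 0.782 mm
δ_BC = -9200·888/(902·44900) = -0.2017 mm
δ_CD = 30100·649/(246.1·44900) = 1.768 mm
δ = Σδ_i = 2.348 mm.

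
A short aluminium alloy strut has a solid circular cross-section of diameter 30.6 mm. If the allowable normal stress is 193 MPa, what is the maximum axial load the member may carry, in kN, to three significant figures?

142 kN

A = 735.4 mm².
P_max = σ_allow · A = 193 · 735.4 = 141900 N = 141.9 kN.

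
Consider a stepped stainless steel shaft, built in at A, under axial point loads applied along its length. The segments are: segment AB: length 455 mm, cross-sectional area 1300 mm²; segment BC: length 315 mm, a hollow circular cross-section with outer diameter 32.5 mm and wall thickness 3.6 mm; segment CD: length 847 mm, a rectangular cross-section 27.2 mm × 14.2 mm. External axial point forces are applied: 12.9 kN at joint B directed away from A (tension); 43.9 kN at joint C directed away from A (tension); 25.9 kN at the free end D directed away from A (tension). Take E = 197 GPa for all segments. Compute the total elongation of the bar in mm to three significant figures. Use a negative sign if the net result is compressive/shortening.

Internal axial forces (sectioning from the free end, tension +): N_CD = 25.9 kN, N_BC = 69.8 kN, N_AB = 82.7 kN.
A_BC = 326.9 mm².
A_CD = 386.2 mm².
δ_AB = 82700·455/(1300·197000) = 0.1469 mm
δ_BC = 69800·315/(326.9·197000) = 0.3415 mm
δ_CD = 25900·847/(386.2·197000) = 0.2883 mm
δ = Σδ_i = 0.7767 mm.

0.777 mm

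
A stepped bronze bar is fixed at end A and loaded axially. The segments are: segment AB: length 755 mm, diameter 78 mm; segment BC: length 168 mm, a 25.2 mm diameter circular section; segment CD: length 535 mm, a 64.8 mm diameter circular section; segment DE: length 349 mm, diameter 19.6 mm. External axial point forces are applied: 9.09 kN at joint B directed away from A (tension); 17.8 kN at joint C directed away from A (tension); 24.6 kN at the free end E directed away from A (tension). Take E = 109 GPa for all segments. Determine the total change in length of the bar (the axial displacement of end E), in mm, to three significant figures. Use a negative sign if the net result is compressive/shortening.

0.503 mm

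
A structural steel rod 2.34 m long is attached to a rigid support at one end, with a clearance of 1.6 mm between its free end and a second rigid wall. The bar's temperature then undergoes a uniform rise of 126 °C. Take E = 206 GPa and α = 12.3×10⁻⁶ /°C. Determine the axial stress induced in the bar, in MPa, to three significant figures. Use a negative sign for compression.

-178 MPa

Free thermal expansion αLΔT = 12.3e-6 · 2340 · 126 = 3.627 mm.
The walls engage after the gap closes; constrained expansion = 3.627 − 1.6 = 2.027 mm.
The walls impose strain ε = −(2.027)/2340 = -8.6604e-04; σ = Eε = 206000 · -8.6604e-04 = -178.4 MPa.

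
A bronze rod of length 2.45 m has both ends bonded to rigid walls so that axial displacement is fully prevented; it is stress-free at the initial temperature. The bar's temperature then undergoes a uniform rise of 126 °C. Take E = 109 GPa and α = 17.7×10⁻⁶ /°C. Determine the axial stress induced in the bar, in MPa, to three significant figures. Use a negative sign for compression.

Free thermal expansion αLΔT = 17.7e-6 · 2450 · 126 = 5.464 mm.
The walls impose strain ε = −(5.464)/2450 = -2.2302e-03; σ = Eε = 109000 · -2.2302e-03 = -243.1 MPa.

-243 MPa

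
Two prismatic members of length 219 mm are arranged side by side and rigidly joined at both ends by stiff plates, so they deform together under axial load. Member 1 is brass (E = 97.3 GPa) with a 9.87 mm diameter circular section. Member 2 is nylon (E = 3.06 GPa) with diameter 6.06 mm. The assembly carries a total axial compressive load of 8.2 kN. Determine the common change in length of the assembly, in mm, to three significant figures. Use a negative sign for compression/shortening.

A_1 = 76.51 mm².
A_2 = 28.84 mm².
Equal strain + equilibrium ⇒ each member carries load in proportion to AE: A₁E₁ = 7445000 N, A₂E₂ = 88260 N, ΣAE = 7533000 N.
δ = PL/ΣAE = -8200·219/7533000 = -0.2384 mm.

-0.238 mm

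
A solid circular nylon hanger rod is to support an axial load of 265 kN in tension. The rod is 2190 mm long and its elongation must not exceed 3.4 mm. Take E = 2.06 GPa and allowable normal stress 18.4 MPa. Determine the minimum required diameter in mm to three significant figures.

Required area A ≥ P/σ_allow = 265000/18.4 = 14400 mm².
For a solid circular section, d ≥ √(4A/π) = 135.4 mm.
Elongation limit: A ≥ PL/(Eδ_allow) = 265000·2190/(2060·3.4) = 82860 mm² ⇒ d ≥ 324.8 mm.
The elongation limit governs.

325 mm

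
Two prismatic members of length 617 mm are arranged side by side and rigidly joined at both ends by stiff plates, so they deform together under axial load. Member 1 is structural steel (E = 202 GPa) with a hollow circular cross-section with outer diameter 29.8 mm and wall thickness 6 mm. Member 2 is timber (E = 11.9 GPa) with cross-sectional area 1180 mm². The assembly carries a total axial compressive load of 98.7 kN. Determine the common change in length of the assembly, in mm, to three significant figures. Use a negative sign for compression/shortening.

A_1 = 448.6 mm².
Equal strain + equilibrium ⇒ each member carries load in proportion to AE: A₁E₁ = 90620000 N, A₂E₂ = 14040000 N, ΣAE = 104700000 N.
δ = PL/ΣAE = -98700·617/104700000 = -0.5818 mm.

-0.582 mm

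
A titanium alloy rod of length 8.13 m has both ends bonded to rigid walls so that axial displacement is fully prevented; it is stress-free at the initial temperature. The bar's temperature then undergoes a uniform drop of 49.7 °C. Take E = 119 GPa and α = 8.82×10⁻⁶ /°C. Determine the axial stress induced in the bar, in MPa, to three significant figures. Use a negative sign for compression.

Free thermal expansion αLΔT = 8.82e-6 · 8130 · -49.7 = -3.564 mm.
The walls impose strain ε = −(-3.564)/8130 = 4.3835e-04; σ = Eε = 119000 · 4.3835e-04 = 52.16 MPa.

52.2 MPa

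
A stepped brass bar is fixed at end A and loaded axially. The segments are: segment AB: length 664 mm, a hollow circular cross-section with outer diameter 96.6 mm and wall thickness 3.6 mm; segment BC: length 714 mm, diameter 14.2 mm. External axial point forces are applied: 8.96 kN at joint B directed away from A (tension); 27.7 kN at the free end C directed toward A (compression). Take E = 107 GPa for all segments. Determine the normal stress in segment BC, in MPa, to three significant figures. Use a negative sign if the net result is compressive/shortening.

-175 MPa

Internal axial forces (sectioning from the free end, tension +): N_BC = -27.7 kN, N_AB = -18.74 kN.
A_BC = 158.4 mm².
σ_BC = N_BC/A_BC = -27700/158.4 = -174.9 MPa.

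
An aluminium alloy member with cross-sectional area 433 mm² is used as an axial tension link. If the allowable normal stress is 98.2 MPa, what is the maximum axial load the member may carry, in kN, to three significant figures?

P_max = σ_allow · A = 98.2 · 433 = 42520 N = 42.52 kN.

42.5 kN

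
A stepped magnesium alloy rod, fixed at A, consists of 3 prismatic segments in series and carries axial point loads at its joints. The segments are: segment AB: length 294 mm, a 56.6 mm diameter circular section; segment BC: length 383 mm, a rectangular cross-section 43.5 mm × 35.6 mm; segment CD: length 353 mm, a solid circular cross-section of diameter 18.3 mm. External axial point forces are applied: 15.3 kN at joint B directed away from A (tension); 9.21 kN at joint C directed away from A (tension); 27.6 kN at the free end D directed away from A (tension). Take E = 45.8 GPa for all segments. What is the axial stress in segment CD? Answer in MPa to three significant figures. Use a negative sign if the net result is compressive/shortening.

105 MPa

Internal axial forces (sectioning from the free end, tension +): N_CD = 27.6 kN, N_BC = 36.81 kN, N_AB = 52.11 kN.
A_CD = 263 mm².
σ_CD = N_CD/A_CD = 27600/263 = 104.9 MPa.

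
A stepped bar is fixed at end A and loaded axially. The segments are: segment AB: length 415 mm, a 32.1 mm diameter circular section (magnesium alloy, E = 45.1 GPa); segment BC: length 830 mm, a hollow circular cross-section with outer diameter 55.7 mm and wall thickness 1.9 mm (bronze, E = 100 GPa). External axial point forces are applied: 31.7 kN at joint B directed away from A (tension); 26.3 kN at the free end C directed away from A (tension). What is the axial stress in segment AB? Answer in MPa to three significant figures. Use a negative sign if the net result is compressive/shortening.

Internal axial forces (sectioning from the free end, tension +): N_BC = 26.3 kN, N_AB = 58 kN.
A_AB = 809.3 mm².
σ_AB = N_AB/A_AB = 58000/809.3 = 71.67 MPa.

71.7 MPa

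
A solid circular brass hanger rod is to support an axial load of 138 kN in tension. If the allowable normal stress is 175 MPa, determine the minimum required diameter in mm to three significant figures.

31.7 mm

Required area A ≥ P/σ_allow = 138000/175 = 788.6 mm².
For a solid circular section, d ≥ √(4A/π) = 31.69 mm.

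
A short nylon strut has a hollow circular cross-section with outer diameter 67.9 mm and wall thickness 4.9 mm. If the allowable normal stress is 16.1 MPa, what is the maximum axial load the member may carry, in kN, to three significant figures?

A = 969.8 mm².
P_max = σ_allow · A = 16.1 · 969.8 = 15610 N = 15.61 kN.

15.6 kN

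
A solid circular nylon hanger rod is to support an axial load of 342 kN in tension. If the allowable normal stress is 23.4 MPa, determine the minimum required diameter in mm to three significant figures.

136 mm

Required area A ≥ P/σ_allow = 342000/23.4 = 14620 mm².
For a solid circular section, d ≥ √(4A/π) = 136.4 mm.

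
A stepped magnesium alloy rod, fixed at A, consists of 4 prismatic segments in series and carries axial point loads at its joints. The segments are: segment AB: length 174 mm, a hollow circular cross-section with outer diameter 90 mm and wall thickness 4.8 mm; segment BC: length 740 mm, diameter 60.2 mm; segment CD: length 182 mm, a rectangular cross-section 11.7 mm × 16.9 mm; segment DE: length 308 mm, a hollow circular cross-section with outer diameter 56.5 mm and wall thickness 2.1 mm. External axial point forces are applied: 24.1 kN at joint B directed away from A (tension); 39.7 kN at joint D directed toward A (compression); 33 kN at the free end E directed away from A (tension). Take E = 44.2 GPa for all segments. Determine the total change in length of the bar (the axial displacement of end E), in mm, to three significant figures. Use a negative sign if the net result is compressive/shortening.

Internal axial forces (sectioning from the free end, tension +): N_DE = 33 kN, N_CD = -6.7 kN, N_BC = -6.7 kN, N_AB = 17.4 kN.
A_AB = 1285 mm².
A_BC = 2846 mm².
A_CD = 197.7 mm².
A_DE = 358.9 mm².
δ_AB = 17400·174/(1285·44200) = 0.05331 mm
δ_BC = -6700·740/(2846·44200) = -0.03941 mm
δ_CD = -6700·182/(197.7·44200) = -0.1395 mm
δ_DE = 33000·308/(358.9·44200) = 0.6407 mm
δ = Σδ_i = 0.5151 mm.

0.515 mm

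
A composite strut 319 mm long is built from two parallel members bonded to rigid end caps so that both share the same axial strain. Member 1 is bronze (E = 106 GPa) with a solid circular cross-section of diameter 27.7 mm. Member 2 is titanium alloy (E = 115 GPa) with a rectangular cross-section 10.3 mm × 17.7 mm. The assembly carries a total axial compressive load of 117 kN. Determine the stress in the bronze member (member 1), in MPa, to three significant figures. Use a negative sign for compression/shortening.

A_1 = 602.6 mm².
A_2 = 182.3 mm².
Equal strain + equilibrium ⇒ each member carries load in proportion to AE: A₁E₁ = 63880000 N, A₂E₂ = 20970000 N, ΣAE = 84840000 N.
σ₁ = P·E₁/ΣAE = -117000·106000/84840000 = -146.2 MPa.

-146 MPa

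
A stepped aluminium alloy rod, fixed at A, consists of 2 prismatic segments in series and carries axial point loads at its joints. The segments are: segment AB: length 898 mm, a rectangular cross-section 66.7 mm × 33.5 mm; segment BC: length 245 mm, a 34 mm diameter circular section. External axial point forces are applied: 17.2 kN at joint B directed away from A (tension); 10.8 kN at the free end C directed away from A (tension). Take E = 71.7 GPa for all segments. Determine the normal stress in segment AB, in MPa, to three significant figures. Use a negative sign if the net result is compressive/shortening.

12.5 MPa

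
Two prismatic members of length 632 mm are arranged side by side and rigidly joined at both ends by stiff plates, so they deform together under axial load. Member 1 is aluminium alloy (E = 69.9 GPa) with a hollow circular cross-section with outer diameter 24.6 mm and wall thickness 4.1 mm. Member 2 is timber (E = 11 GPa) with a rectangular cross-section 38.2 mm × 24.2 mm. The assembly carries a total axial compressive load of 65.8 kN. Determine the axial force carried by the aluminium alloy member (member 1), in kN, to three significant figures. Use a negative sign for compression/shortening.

-42.4 kN

A_1 = 264.1 mm².
A_2 = 924.4 mm².
Equal strain + equilibrium ⇒ each member carries load in proportion to AE: A₁E₁ = 18460000 N, A₂E₂ = 10170000 N, ΣAE = 28630000 N.
F₁ = P·A₁E₁/ΣAE = -65800·18460000/28630000 = -42430 N.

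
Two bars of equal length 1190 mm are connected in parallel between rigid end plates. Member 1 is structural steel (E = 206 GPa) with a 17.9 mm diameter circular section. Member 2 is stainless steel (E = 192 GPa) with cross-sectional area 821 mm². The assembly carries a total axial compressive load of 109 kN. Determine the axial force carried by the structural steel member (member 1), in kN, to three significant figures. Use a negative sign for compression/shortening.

A_1 = 251.6 mm².
Equal strain + equilibrium ⇒ each member carries load in proportion to AE: A₁E₁ = 51840000 N, A₂E₂ = 157600000 N, ΣAE = 209500000 N.
F₁ = P·A₁E₁/ΣAE = -109000·51840000/209500000 = -26980 N.

-27.0 kN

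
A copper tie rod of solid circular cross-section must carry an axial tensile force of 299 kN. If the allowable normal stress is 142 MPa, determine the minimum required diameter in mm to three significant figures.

Required area A ≥ P/σ_allow = 299000/142 = 2106 mm².
For a solid circular section, d ≥ √(4A/π) = 51.78 mm.

51.8 mm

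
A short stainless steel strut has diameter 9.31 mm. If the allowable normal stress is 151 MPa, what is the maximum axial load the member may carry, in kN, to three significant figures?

10.3 kN

A = 68.08 mm².
P_max = σ_allow · A = 151 · 68.08 = 10280 N = 10.28 kN.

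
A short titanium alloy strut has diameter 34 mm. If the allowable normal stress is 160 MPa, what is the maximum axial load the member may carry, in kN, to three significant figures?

145 kN

A = 907.9 mm².
P_max = σ_allow · A = 160 · 907.9 = 145300 N = 145.3 kN.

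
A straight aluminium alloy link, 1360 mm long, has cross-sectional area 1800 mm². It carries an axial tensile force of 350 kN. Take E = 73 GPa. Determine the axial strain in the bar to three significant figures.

0.00266

σ = N/A = 194.4 MPa; ε = σ/E = 194.4/73000 = 2.664e-03.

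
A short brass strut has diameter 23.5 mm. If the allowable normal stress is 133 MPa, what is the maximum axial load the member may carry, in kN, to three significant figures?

A = 433.7 mm².
P_max = σ_allow · A = 133 · 433.7 = 57690 N = 57.69 kN.

57.7 kN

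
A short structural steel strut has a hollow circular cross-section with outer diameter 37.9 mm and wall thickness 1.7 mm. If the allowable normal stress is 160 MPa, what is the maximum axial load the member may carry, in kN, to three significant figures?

A = 193.3 mm².
P_max = σ_allow · A = 160 · 193.3 = 30930 N = 30.93 kN.

30.9 kN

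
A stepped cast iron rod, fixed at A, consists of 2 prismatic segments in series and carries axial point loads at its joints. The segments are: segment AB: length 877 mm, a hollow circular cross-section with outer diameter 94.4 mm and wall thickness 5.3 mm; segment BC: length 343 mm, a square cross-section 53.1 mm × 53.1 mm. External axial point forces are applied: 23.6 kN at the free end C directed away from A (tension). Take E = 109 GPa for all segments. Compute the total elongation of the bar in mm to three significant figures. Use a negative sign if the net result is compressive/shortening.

Internal axial forces (sectioning from the free end, tension +): N_BC = 23.6 kN, N_AB = 23.6 kN.
A_AB = 1484 mm².
A_BC = 2820 mm².
δ_AB = 23600·877/(1484·109000) = 0.128 mm
δ_BC = 23600·343/(2820·109000) = 0.02634 mm
δ = Σδ_i = 0.1543 mm.

0.154 mm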